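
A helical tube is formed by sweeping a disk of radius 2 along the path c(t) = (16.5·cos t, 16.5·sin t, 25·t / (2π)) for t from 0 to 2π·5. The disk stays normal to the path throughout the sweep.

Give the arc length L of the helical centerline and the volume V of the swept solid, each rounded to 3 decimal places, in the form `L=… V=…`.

2πR = 2π·16.5 = 103.672558
per-turn = √(103.672558² + 25²) = √(10747.9992 + 625) = √11372.9992 = 106.644265
L = 5 × 106.644265 = 533.221323
V = π·2² × L = 12.566371 × 533.221323 = 6700.656770

L=533.221 V=6700.657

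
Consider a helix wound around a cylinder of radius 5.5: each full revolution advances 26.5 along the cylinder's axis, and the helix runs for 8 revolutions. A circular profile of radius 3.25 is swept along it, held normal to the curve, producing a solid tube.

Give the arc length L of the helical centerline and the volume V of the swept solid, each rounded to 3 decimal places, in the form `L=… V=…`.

L=348.388 V=11560.585

2πR = 2π·5.5 = 34.557519
per-turn = √(34.557519² + 26.5²) = √(1194.2221 + 702.25) = √1896.4721 = 43.548503
L = 8 × 43.548503 = 348.388026
V = π·3.25² × L = 33.183072 × 348.388026 = 11560.585083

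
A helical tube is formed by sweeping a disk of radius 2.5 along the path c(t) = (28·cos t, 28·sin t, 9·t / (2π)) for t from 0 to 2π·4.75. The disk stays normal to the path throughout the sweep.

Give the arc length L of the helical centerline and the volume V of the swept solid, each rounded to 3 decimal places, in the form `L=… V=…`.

2πR = 2π·28 = 175.929189
per-turn = √(175.929189² + 9²) = √(30951.0794 + 81) = √31032.0794 = 176.159244
L = 4.75 × 176.159244 = 836.756411
V = π·2.5² × L = 19.634954 × 836.756411 = 16429.673712

L=836.756 V=16429.674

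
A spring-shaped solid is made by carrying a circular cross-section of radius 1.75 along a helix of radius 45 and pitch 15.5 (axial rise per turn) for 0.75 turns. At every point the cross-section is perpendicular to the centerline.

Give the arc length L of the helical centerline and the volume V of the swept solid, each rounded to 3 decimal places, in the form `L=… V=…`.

L=212.376 V=2043.296

2πR = 2π·45 = 282.743339
per-turn = √(282.743339² + 15.5²) = √(79943.7956 + 240.25) = √80184.0456 = 283.167875
L = 0.75 × 283.167875 = 212.375907
V = π·1.75² × L = 9.621128 × 212.375907 = 2043.295675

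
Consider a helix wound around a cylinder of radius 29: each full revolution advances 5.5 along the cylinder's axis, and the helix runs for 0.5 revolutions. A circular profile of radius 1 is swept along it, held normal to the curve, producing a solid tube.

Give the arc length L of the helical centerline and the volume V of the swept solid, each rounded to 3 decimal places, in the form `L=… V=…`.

2πR = 2π·29 = 182.212374
per-turn = √(182.212374² + 5.5²) = √(33201.3492 + 30.25) = √33231.5992 = 182.295363
L = 0.5 × 182.295363 = 91.147681
V = π·1² × L = 3.141593 × 91.147681 = 286.348886

L=91.148 V=286.349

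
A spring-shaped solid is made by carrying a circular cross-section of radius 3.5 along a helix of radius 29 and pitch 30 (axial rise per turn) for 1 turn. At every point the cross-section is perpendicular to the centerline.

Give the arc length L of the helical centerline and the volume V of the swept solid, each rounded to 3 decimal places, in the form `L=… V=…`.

2πR = 2π·29 = 182.212374
per-turn = √(182.212374² + 30²) = √(33201.3492 + 900) = √34101.3492 = 184.665506
L = 1 × 184.665506 = 184.665506
V = π·3.5² × L = 38.484510 × 184.665506 = 7106.761524

L=184.666 V=7106.762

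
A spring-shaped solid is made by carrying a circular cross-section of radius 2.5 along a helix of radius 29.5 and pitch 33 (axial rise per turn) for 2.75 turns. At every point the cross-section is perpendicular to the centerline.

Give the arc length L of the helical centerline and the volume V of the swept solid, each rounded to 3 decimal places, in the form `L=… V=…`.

L=517.739 V=10165.779

2πR = 2π·29.5 = 185.353967
per-turn = √(185.353967² + 33²) = √(34356.0929 + 1089) = √35445.0929 = 188.268672
L = 2.75 × 188.268672 = 517.738848
V = π·2.5² × L = 19.634954 × 517.738848 = 10165.778518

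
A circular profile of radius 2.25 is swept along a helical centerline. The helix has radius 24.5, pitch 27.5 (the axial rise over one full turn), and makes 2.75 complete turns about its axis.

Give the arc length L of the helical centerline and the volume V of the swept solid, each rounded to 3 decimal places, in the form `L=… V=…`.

2πR = 2π·24.5 = 153.938040
per-turn = √(153.938040² + 27.5²) = √(23696.9202 + 756.25) = √24453.1702 = 156.375094
L = 2.75 × 156.375094 = 430.031510
V = π·2.25² × L = 15.904313 × 430.031510 = 6839.355649

L=430.032 V=6839.356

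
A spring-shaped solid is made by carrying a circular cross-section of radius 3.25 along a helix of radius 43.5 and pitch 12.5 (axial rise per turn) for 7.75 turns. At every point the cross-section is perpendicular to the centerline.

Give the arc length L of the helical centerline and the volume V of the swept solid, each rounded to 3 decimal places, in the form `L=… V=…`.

L=2120.433 V=70362.480

2πR = 2π·43.5 = 273.318561
per-turn = √(273.318561² + 12.5²) = √(74703.0357 + 156.25) = √74859.2857 = 273.604250
L = 7.75 × 273.604250 = 2120.432939
V = π·3.25² × L = 33.183072 × 2120.432939 = 70362.479736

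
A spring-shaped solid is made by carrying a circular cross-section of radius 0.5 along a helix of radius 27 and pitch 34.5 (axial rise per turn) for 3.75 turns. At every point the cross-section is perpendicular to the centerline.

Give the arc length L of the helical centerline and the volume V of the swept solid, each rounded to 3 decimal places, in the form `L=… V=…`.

2πR = 2π·27 = 169.646003
per-turn = √(169.646003² + 34.5²) = √(28779.7664 + 1190.25) = √29970.0164 = 173.118504
L = 3.75 × 173.118504 = 649.194390
V = π·0.5² × L = 0.785398 × 649.194390 = 509.876082

L=649.194 V=509.876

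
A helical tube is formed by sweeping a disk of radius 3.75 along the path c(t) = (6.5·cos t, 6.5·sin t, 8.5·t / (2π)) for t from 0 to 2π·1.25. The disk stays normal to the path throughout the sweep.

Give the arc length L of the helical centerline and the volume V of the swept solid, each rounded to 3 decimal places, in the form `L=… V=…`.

L=52.145 V=2303.688

2πR = 2π·6.5 = 40.840704
per-turn = √(40.840704² + 8.5²) = √(1667.9631 + 72.25) = √1740.2131 = 41.715862
L = 1.25 × 41.715862 = 52.144828
V = π·3.75² × L = 44.178647 × 52.144828 = 2303.687912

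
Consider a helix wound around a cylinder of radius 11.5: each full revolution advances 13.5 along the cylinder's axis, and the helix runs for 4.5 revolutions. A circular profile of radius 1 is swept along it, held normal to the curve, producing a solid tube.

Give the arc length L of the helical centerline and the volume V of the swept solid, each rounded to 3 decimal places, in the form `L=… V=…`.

2πR = 2π·11.5 = 72.256631
per-turn = √(72.256631² + 13.5²) = √(5221.0207 + 182.25) = √5403.2707 = 73.506943
L = 4.5 × 73.506943 = 330.781245
V = π·1² × L = 3.141593 × 330.781245 = 1039.179930

L=330.781 V=1039.180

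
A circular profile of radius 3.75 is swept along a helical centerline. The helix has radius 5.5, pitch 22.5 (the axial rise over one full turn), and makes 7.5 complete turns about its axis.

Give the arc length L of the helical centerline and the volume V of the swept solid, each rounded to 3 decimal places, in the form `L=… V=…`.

2πR = 2π·5.5 = 34.557519
per-turn = √(34.557519² + 22.5²) = √(1194.2221 + 506.25) = √1700.4721 = 41.236781
L = 7.5 × 41.236781 = 309.275860
V = π·3.75² × L = 44.178647 × 309.275860 = 13663.388940

L=309.276 V=13663.389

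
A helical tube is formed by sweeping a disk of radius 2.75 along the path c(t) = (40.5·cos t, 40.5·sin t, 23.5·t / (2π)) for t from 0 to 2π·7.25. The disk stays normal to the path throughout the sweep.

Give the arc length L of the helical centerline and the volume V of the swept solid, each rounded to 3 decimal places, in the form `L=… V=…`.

2πR = 2π·40.5 = 254.469005
per-turn = √(254.469005² + 23.5²) = √(64754.4745 + 552.25) = √65306.7245 = 255.551804
L = 7.25 × 255.551804 = 1852.750578
V = π·2.75² × L = 23.758294 × 1852.750578 = 44018.193767

L=1852.751 V=44018.194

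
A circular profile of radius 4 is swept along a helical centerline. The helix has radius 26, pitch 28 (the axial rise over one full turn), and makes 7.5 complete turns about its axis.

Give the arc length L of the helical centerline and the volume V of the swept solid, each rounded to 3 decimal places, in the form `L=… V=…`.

L=1243.088 V=62484.399

2πR = 2π·26 = 163.362818
per-turn = √(163.362818² + 28²) = √(26687.4103 + 784) = √27471.4103 = 165.745016
L = 7.5 × 165.745016 = 1243.087619
V = π·4² × L = 50.265482 × 1243.087619 = 62484.398924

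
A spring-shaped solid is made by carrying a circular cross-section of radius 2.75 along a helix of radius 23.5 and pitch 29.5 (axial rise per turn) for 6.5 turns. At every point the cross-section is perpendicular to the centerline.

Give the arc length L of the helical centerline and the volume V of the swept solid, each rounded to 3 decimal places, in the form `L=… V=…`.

L=978.724 V=23252.813

2πR = 2π·23.5 = 147.654855
per-turn = √(147.654855² + 29.5²) = √(21801.9561 + 870.25) = √22672.2061 = 150.572926
L = 6.5 × 150.572926 = 978.724021
V = π·2.75² × L = 23.758294 × 978.724021 = 23252.813462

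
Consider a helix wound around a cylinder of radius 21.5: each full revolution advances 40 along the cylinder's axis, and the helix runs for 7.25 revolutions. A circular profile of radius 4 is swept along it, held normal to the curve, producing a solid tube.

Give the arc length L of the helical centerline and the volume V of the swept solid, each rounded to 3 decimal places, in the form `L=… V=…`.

L=1021.424 V=51342.388

2πR = 2π·21.5 = 135.088484
per-turn = √(135.088484² + 40²) = √(18248.8985 + 1600) = √19848.8985 = 140.886119
L = 7.25 × 140.886119 = 1021.424363
V = π·4² × L = 50.265482 × 1021.424363 = 51342.388401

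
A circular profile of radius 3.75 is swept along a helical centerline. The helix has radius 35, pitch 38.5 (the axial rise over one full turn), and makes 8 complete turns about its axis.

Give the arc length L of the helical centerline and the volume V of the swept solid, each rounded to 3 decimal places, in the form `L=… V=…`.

2πR = 2π·35 = 219.911486
per-turn = √(219.911486² + 38.5²) = √(48361.0616 + 1482.25) = √49843.3116 = 223.256157
L = 8 × 223.256157 = 1786.049255
V = π·3.75² × L = 44.178647 × 1786.049255 = 78905.238996

L=1786.049 V=78905.239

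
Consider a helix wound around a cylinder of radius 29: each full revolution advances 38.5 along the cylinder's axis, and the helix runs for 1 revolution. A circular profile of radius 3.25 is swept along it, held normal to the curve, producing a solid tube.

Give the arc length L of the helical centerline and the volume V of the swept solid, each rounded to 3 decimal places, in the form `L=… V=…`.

L=186.235 V=6179.861

2πR = 2π·29 = 182.212374
per-turn = √(182.212374² + 38.5²) = √(33201.3492 + 1482.25) = √34683.5992 = 186.235333
L = 1 × 186.235333 = 186.235333
V = π·3.25² × L = 33.183072 × 186.235333 = 6179.860534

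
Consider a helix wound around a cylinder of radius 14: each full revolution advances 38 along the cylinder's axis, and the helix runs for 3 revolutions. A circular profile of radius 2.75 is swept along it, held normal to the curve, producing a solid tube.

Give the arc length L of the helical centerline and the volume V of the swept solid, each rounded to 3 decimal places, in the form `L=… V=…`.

2πR = 2π·14 = 87.964594
per-turn = √(87.964594² + 38²) = √(7737.7699 + 1444) = √9181.7699 = 95.821552
L = 3 × 95.821552 = 287.464656
V = π·2.75² × L = 23.758294 × 287.464656 = 6829.669948

L=287.465 V=6829.670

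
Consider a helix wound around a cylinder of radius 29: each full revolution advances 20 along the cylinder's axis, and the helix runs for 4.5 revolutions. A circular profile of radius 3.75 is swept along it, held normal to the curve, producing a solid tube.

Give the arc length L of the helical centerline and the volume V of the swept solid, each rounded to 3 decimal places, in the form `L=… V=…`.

L=824.880 V=36442.090

2πR = 2π·29 = 182.212374
per-turn = √(182.212374² + 20²) = √(33201.3492 + 400) = √33601.3492 = 183.306708
L = 4.5 × 183.306708 = 824.880186
V = π·3.75² × L = 44.178647 × 824.880186 = 36442.090304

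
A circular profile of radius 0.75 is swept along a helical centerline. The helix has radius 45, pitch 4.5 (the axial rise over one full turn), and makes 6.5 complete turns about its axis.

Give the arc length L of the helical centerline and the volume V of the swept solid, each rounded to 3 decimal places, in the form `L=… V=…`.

2πR = 2π·45 = 282.743339
per-turn = √(282.743339² + 4.5²) = √(79943.7956 + 20.25) = √79964.0456 = 282.779146
L = 6.5 × 282.779146 = 1838.064452
V = π·0.75² × L = 1.767146 × 1838.064452 = 3248.128000

L=1838.064 V=3248.128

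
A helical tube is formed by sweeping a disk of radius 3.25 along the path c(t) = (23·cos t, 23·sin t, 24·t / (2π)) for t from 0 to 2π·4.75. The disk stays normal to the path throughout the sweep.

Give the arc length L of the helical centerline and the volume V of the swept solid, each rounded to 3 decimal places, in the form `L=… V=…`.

2πR = 2π·23 = 144.513262
per-turn = √(144.513262² + 24²) = √(20884.0829 + 576) = √21460.0829 = 146.492604
L = 4.75 × 146.492604 = 695.839867
V = π·3.25² × L = 33.183072 × 695.839867 = 23090.104693

L=695.840 V=23090.105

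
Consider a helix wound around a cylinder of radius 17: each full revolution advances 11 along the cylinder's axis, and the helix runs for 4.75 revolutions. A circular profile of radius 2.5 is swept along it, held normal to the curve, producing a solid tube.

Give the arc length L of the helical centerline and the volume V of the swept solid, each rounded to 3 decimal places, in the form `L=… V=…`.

L=510.051 V=10014.819

2πR = 2π·17 = 106.814150
per-turn = √(106.814150² + 11²) = √(11409.2627 + 121) = √11530.2627 = 107.379061
L = 4.75 × 107.379061 = 510.050539
V = π·2.5² × L = 19.634954 × 510.050539 = 10014.818906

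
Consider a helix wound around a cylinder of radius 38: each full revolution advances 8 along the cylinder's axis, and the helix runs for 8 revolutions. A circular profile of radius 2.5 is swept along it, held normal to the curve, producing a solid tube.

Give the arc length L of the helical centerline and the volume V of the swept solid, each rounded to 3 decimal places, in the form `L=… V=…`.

2πR = 2π·38 = 238.761042
per-turn = √(238.761042² + 8²) = √(57006.8350 + 64) = √57070.8350 = 238.895029
L = 8 × 238.895029 = 1911.160234
V = π·2.5² × L = 19.634954 × 1911.160234 = 37525.543450

L=1911.160 V=37525.543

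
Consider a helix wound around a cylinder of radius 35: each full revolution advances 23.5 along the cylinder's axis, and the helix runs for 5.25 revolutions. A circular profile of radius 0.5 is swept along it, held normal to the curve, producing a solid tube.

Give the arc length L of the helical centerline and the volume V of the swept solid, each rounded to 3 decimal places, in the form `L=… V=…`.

L=1161.109 V=911.933

2πR = 2π·35 = 219.911486
per-turn = √(219.911486² + 23.5²) = √(48361.0616 + 552.25) = √48913.3116 = 221.163540
L = 5.25 × 221.163540 = 1161.108587
V = π·0.5² × L = 0.785398 × 1161.108587 = 911.932551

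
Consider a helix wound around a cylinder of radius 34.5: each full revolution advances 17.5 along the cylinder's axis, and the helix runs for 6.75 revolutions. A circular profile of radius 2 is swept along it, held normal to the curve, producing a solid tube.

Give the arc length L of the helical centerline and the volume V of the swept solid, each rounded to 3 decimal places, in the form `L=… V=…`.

L=1467.957 V=18446.894

2πR = 2π·34.5 = 216.769893
per-turn = √(216.769893² + 17.5²) = √(46989.1866 + 306.25) = √47295.4366 = 217.475140
L = 6.75 × 217.475140 = 1467.957196
V = π·2² × L = 12.566371 × 1467.957196 = 18446.894165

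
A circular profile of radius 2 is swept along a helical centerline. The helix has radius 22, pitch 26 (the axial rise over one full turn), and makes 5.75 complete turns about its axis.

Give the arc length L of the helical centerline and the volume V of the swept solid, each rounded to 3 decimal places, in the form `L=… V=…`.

L=808.761 V=10163.186

2πR = 2π·22 = 138.230077
per-turn = √(138.230077² + 26²) = √(19107.5541 + 676) = √19783.5541 = 140.654023
L = 5.75 × 140.654023 = 808.760631
V = π·2² × L = 12.566371 × 808.760631 = 10163.185826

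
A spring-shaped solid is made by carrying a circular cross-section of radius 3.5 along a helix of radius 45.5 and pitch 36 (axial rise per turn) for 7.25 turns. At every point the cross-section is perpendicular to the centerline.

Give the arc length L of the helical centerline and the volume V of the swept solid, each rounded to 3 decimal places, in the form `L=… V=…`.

2πR = 2π·45.5 = 285.884931
per-turn = √(285.884931² + 36²) = √(81730.1940 + 1296) = √83026.1940 = 288.142663
L = 7.25 × 288.142663 = 2089.034304
V = π·3.5² × L = 38.484510 × 2089.034304 = 80395.461587

L=2089.034 V=80395.462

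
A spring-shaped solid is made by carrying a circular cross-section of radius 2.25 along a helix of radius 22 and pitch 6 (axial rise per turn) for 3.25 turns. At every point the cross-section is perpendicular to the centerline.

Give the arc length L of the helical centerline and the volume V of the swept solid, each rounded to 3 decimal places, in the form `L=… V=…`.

L=449.671 V=7151.704

2πR = 2π·22 = 138.230077
per-turn = √(138.230077² + 6²) = √(19107.5541 + 36) = √19143.5541 = 138.360233
L = 3.25 × 138.360233 = 449.670758
V = π·2.25² × L = 15.904313 × 449.670758 = 7151.704393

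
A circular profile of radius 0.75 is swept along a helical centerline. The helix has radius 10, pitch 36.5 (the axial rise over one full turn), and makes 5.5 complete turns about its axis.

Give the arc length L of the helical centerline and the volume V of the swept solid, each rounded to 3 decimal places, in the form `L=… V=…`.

2πR = 2π·10 = 62.831853
per-turn = √(62.831853² + 36.5²) = √(3947.8418 + 1332.25) = √5280.0918 = 72.664240
L = 5.5 × 72.664240 = 399.653319
V = π·0.75² × L = 1.767146 × 399.653319 = 706.245712

L=399.653 V=706.246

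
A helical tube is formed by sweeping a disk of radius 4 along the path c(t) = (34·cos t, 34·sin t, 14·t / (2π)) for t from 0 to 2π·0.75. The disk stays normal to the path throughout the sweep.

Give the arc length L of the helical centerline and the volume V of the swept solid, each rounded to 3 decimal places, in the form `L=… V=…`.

2πR = 2π·34 = 213.628300
per-turn = √(213.628300² + 14²) = √(45637.0508 + 196) = √45833.0508 = 214.086550
L = 0.75 × 214.086550 = 160.564912
V = π·4² × L = 50.265482 × 160.564912 = 8070.872780

L=160.565 V=8070.873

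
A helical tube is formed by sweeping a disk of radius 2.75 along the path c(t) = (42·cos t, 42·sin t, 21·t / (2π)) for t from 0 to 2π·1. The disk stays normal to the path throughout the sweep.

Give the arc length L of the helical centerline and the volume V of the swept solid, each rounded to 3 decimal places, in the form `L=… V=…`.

2πR = 2π·42 = 263.893783
per-turn = √(263.893783² + 21²) = √(69639.9287 + 441) = √70080.9287 = 264.728028
L = 1 × 264.728028 = 264.728028
V = π·2.75² × L = 23.758294 × 264.728028 = 6289.486430

L=264.728 V=6289.486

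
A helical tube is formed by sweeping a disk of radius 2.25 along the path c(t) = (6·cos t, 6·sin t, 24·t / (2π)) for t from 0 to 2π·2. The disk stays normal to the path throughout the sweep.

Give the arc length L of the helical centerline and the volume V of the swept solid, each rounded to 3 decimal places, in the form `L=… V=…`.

L=89.381 V=1421.537

2πR = 2π·6 = 37.699112
per-turn = √(37.699112² + 24²) = √(1421.2230 + 576) = √1997.2230 = 44.690301
L = 2 × 44.690301 = 89.380603
V = π·2.25² × L = 15.904313 × 89.380603 = 1421.537064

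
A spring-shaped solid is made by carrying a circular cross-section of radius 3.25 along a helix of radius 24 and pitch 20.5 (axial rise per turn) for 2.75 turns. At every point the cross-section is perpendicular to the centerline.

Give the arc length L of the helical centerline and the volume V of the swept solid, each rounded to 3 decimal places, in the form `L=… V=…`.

2πR = 2π·24 = 150.796447
per-turn = √(150.796447² + 20.5²) = √(22739.5685 + 420.25) = √23159.8185 = 152.183503
L = 2.75 × 152.183503 = 418.504633
V = π·3.25² × L = 33.183072 × 418.504633 = 13887.269533

L=418.505 V=13887.270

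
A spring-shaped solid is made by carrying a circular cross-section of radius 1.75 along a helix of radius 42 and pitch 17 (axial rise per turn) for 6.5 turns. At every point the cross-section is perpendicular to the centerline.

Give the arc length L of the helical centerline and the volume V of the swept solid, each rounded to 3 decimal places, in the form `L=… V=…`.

L=1718.865 V=16537.420

2πR = 2π·42 = 263.893783
per-turn = √(263.893783² + 17²) = √(69639.9287 + 289) = √69928.9287 = 264.440785
L = 6.5 × 264.440785 = 1718.865101
V = π·1.75² × L = 9.621128 × 1718.865101 = 16537.420295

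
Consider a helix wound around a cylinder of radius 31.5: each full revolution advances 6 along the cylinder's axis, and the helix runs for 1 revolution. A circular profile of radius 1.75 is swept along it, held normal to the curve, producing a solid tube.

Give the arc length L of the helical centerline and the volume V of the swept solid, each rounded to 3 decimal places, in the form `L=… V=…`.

L=198.011 V=1905.092

2πR = 2π·31.5 = 197.920337
per-turn = √(197.920337² + 6²) = √(39172.4599 + 36) = √39208.4599 = 198.011262
L = 1 × 198.011262 = 198.011262
V = π·1.75² × L = 9.621128 × 198.011262 = 1905.091598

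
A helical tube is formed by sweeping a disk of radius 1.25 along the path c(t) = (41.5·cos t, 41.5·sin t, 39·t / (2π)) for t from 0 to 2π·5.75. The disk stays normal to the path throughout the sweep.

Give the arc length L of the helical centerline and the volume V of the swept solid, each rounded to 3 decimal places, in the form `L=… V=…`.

2πR = 2π·41.5 = 260.752190
per-turn = √(260.752190² + 39²) = √(67991.7047 + 1521) = √69512.7047 = 263.652621
L = 5.75 × 263.652621 = 1516.002572
V = π·1.25² × L = 4.908739 × 1516.002572 = 7441.660226

L=1516.003 V=7441.660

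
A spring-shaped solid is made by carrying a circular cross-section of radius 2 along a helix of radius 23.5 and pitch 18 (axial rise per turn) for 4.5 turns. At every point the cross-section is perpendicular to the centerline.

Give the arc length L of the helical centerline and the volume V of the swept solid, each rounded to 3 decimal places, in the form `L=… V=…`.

2πR = 2π·23.5 = 147.654855
per-turn = √(147.654855² + 18²) = √(21801.9561 + 324) = √22125.9561 = 148.747962
L = 4.5 × 148.747962 = 669.365828
V = π·2² × L = 12.566371 × 669.365828 = 8411.499069

L=669.366 V=8411.499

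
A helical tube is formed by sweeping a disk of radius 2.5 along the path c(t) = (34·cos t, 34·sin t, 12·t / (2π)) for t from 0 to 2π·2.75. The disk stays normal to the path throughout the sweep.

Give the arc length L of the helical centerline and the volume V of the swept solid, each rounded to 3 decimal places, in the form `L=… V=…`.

2πR = 2π·34 = 213.628300
per-turn = √(213.628300² + 12²) = √(45637.0508 + 144) = √45781.0508 = 213.965069
L = 2.75 × 213.965069 = 588.403940
V = π·2.5² × L = 19.634954 × 588.403940 = 11553.284340

L=588.404 V=11553.284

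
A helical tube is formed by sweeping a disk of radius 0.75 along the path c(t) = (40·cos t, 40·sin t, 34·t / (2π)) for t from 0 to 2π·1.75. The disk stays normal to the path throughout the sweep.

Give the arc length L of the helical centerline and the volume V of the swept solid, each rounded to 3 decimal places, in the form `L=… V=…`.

L=443.829 V=784.311

2πR = 2π·40 = 251.327412
per-turn = √(251.327412² + 34²) = √(63165.4682 + 1156) = √64321.4682 = 253.616774
L = 1.75 × 253.616774 = 443.829355
V = π·0.75² × L = 1.767146 × 443.829355 = 784.311210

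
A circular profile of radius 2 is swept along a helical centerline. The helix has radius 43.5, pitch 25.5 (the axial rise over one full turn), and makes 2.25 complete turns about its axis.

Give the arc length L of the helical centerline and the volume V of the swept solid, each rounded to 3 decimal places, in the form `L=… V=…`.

L=617.637 V=7761.461

2πR = 2π·43.5 = 273.318561
per-turn = √(273.318561² + 25.5²) = √(74703.0357 + 650.25) = √75353.2857 = 274.505529
L = 2.25 × 274.505529 = 617.637441
V = π·2² × L = 12.566371 × 617.637441 = 7761.460993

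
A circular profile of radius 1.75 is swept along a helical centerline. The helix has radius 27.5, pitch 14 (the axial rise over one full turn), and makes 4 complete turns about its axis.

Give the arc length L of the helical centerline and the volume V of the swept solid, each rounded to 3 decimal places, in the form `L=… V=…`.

L=693.415 V=6671.438

2πR = 2π·27.5 = 172.787596
per-turn = √(172.787596² + 14²) = √(29855.5533 + 196) = √30051.5533 = 173.353838
L = 4 × 173.353838 = 693.415354
V = π·1.75² × L = 9.621128 × 693.415354 = 6671.437531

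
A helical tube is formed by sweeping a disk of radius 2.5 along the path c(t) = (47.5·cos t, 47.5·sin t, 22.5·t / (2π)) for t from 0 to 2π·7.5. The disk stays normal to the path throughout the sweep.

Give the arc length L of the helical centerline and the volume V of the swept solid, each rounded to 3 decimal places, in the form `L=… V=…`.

2πR = 2π·47.5 = 298.451302
per-turn = √(298.451302² + 22.5²) = √(89073.1797 + 506.25) = √89579.4297 = 299.298229
L = 7.5 × 299.298229 = 2244.736715
V = π·2.5² × L = 19.634954 × 2244.736715 = 44075.302341

L=2244.737 V=44075.302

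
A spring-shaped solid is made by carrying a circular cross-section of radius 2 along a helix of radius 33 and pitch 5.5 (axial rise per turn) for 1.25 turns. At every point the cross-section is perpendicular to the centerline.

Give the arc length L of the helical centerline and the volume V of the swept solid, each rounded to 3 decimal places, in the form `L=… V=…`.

L=259.273 V=3258.115

2πR = 2π·33 = 207.345115
per-turn = √(207.345115² + 5.5²) = √(42991.9968 + 30.25) = √43022.2468 = 207.418048
L = 1.25 × 207.418048 = 259.272560
V = π·2² × L = 12.566371 × 259.272560 = 3258.115084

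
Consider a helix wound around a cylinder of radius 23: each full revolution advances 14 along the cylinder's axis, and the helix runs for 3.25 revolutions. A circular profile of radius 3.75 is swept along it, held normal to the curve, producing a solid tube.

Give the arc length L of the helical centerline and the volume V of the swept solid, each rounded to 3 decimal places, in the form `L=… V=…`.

L=471.867 V=20846.441

2πR = 2π·23 = 144.513262
per-turn = √(144.513262² + 14²) = √(20884.0829 + 196) = √21080.0829 = 145.189817
L = 3.25 × 145.189817 = 471.866905
V = π·3.75² × L = 44.178647 × 471.866905 = 20846.441269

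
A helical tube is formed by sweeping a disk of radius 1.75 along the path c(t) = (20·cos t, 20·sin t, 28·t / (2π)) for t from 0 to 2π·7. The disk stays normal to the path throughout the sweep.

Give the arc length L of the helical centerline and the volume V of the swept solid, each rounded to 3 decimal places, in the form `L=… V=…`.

L=901.218 V=8670.728

2πR = 2π·20 = 125.663706
per-turn = √(125.663706² + 28²) = √(15791.3670 + 784) = √16575.3670 = 128.745357
L = 7 × 128.745357 = 901.217502
V = π·1.75² × L = 9.621128 × 901.217502 = 8670.728489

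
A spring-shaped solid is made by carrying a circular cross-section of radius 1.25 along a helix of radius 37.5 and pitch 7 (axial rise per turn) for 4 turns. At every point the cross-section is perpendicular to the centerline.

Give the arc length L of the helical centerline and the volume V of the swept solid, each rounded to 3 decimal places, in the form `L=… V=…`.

L=942.894 V=4628.418

2πR = 2π·37.5 = 235.619449
per-turn = √(235.619449² + 7²) = √(55516.5248 + 49) = √55565.5248 = 235.723407
L = 4 × 235.723407 = 942.893629
V = π·1.25² × L = 4.908739 × 942.893629 = 4628.418279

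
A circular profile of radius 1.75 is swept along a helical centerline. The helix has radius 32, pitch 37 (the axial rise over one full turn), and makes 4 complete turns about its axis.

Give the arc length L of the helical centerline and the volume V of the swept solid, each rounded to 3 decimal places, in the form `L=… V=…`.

2πR = 2π·32 = 201.061930
per-turn = √(201.061930² + 37²) = √(40425.8996 + 1369) = √41794.8996 = 204.438009
L = 4 × 204.438009 = 817.752037
V = π·1.75² × L = 9.621128 × 817.752037 = 7867.696613

L=817.752 V=7867.697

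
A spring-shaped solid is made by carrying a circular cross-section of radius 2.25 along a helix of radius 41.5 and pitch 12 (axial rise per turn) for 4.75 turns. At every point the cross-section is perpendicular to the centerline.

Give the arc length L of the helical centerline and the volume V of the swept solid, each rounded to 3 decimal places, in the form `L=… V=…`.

2πR = 2π·41.5 = 260.752190
per-turn = √(260.752190² + 12²) = √(67991.7047 + 144) = √68135.7047 = 261.028168
L = 4.75 × 261.028168 = 1239.883800
V = π·2.25² × L = 15.904313 × 1239.883800 = 19719.499803

L=1239.884 V=19719.500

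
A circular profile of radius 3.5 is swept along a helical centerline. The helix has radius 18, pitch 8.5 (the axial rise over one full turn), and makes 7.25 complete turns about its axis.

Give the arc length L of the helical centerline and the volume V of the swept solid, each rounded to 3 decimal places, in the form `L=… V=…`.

2πR = 2π·18 = 113.097336
per-turn = √(113.097336² + 8.5²) = √(12791.0073 + 72.25) = √12863.2573 = 113.416301
L = 7.25 × 113.416301 = 822.268181
V = π·3.5² × L = 38.484510 × 822.268181 = 31644.588052

L=822.268 V=31644.588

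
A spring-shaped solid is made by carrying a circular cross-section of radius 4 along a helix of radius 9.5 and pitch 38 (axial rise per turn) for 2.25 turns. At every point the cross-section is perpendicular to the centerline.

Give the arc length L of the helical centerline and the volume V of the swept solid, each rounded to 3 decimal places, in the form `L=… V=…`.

L=159.209 V=8002.727

2πR = 2π·9.5 = 59.690260
per-turn = √(59.690260² + 38²) = √(3562.9272 + 1444) = √5006.9272 = 70.759644
L = 2.25 × 70.759644 = 159.209199
V = π·4² × L = 50.265482 × 159.209199 = 8002.727175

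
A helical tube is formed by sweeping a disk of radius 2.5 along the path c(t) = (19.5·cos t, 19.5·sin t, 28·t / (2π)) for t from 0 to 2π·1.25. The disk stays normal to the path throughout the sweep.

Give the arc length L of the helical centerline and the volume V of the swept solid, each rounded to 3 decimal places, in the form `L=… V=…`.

2πR = 2π·19.5 = 122.522113
per-turn = √(122.522113² + 28²) = √(15011.6683 + 784) = √15795.6683 = 125.680819
L = 1.25 × 125.680819 = 157.101024
V = π·2.5² × L = 19.634954 × 157.101024 = 3084.671391

L=157.101 V=3084.671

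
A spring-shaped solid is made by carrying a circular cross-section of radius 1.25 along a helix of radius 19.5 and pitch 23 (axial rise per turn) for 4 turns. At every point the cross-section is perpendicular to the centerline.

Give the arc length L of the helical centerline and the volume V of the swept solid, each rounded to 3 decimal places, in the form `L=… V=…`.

2πR = 2π·19.5 = 122.522113
per-turn = √(122.522113² + 23²) = √(15011.6683 + 529) = √15540.6683 = 124.662217
L = 4 × 124.662217 = 498.648867
V = π·1.25² × L = 4.908739 × 498.648867 = 2447.736903

L=498.649 V=2447.737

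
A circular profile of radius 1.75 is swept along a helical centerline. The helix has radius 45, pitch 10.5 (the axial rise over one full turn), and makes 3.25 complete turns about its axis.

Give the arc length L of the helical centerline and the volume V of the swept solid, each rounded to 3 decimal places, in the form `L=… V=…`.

2πR = 2π·45 = 282.743339
per-turn = √(282.743339² + 10.5²) = √(79943.7956 + 110.25) = √80054.0456 = 282.938236
L = 3.25 × 282.938236 = 919.549268
V = π·1.75² × L = 9.621128 × 919.549268 = 8847.100756

L=919.549 V=8847.101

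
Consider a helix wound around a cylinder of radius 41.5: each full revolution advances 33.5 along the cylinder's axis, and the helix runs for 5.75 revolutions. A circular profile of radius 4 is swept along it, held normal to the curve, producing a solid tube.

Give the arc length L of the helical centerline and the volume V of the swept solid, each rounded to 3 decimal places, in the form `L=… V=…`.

L=1511.648 V=75983.724

2πR = 2π·41.5 = 260.752190
per-turn = √(260.752190² + 33.5²) = √(67991.7047 + 1122.25) = √69113.9547 = 262.895330
L = 5.75 × 262.895330 = 1511.648150
V = π·4² × L = 50.265482 × 1511.648150 = 75983.723541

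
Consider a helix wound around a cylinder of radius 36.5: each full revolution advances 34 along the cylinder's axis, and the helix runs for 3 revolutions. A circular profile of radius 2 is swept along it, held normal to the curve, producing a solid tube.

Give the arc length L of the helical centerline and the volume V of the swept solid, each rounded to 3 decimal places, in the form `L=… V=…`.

2πR = 2π·36.5 = 229.336264
per-turn = √(229.336264² + 34²) = √(52595.1219 + 1156) = √53751.1219 = 231.842882
L = 3 × 231.842882 = 695.528645
V = π·2² × L = 12.566371 × 695.528645 = 8740.270732

L=695.529 V=8740.271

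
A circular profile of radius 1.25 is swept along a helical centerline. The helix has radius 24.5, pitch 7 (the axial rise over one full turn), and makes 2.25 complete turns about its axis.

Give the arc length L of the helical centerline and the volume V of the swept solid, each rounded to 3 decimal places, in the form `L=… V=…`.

2πR = 2π·24.5 = 153.938040
per-turn = √(153.938040² + 7²) = √(23696.9202 + 49) = √23745.9202 = 154.097113
L = 2.25 × 154.097113 = 346.718504
V = π·1.25² × L = 4.908739 × 346.718504 = 1701.950475

L=346.719 V=1701.950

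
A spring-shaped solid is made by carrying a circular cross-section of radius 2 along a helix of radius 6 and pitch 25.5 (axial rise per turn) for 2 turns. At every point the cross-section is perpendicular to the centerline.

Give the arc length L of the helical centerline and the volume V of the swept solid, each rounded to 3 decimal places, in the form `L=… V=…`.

L=91.027 V=1143.877

2πR = 2π·6 = 37.699112
per-turn = √(37.699112² + 25.5²) = √(1421.2230 + 650.25) = √2071.4730 = 45.513438
L = 2 × 45.513438 = 91.026876
V = π·2² × L = 12.566371 × 91.026876 = 1143.877458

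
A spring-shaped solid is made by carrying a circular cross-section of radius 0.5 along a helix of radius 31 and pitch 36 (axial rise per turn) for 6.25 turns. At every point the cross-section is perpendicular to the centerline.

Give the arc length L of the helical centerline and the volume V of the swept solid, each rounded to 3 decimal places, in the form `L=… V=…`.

2πR = 2π·31 = 194.778745
per-turn = √(194.778745² + 36²) = √(37938.7593 + 1296) = √39234.7593 = 198.077660
L = 6.25 × 198.077660 = 1237.985374
V = π·0.5² × L = 0.785398 × 1237.985374 = 972.311439

L=1237.985 V=972.311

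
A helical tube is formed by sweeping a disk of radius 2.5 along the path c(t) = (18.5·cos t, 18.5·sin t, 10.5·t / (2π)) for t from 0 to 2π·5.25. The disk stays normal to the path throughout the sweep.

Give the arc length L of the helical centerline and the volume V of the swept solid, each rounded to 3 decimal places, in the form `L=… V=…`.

2πR = 2π·18.5 = 116.238928
per-turn = √(116.238928² + 10.5²) = √(13511.4884 + 110.25) = √13621.7384 = 116.712203
L = 5.25 × 116.712203 = 612.739068
V = π·2.5² × L = 19.634954 × 612.739068 = 12031.103464

L=612.739 V=12031.103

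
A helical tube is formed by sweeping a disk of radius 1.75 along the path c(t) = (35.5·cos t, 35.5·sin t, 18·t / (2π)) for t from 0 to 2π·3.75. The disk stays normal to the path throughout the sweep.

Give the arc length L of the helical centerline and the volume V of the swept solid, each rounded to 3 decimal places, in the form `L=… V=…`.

L=839.168 V=8073.744

2πR = 2π·35.5 = 223.053078
per-turn = √(223.053078² + 18²) = √(49752.6758 + 324) = √50076.6758 = 223.778184
L = 3.75 × 223.778184 = 839.168191
V = π·1.75² × L = 9.621128 × 839.168191 = 8073.744164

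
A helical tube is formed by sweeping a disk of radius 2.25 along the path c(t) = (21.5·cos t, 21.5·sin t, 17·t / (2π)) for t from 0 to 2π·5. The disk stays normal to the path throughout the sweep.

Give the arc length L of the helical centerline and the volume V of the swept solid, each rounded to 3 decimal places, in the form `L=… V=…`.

2πR = 2π·21.5 = 135.088484
per-turn = √(135.088484² + 17²) = √(18248.8985 + 289) = √18537.8985 = 136.153952
L = 5 × 136.153952 = 680.769758
V = π·2.25² × L = 15.904313 × 680.769758 = 10827.175182

L=680.770 V=10827.175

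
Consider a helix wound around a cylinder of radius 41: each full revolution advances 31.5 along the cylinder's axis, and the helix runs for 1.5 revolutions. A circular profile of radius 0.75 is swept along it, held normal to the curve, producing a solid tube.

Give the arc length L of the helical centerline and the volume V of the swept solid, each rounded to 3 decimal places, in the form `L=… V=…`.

2πR = 2π·41 = 257.610598
per-turn = √(257.610598² + 31.5²) = √(66363.2200 + 992.25) = √67355.4700 = 259.529324
L = 1.5 × 259.529324 = 389.293986
V = π·0.75² × L = 1.767146 × 389.293986 = 687.939259

L=389.294 V=687.939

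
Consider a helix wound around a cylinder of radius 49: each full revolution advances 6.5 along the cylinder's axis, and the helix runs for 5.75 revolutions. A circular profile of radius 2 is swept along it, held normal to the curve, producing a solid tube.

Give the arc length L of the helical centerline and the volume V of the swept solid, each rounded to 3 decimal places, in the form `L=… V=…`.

L=1770.682 V=22251.046

2πR = 2π·49 = 307.876080
per-turn = √(307.876080² + 6.5²) = √(94787.6807 + 42.25) = √94829.9307 = 307.944688
L = 5.75 × 307.944688 = 1770.681954
V = π·2² × L = 12.566371 × 1770.681954 = 22251.045676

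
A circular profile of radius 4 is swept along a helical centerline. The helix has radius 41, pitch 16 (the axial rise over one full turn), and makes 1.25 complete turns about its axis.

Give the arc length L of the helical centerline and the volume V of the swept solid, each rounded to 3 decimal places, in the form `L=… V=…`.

L=322.634 V=16217.341

2πR = 2π·41 = 257.610598
per-turn = √(257.610598² + 16²) = √(66363.2200 + 256) = √66619.2200 = 258.106993
L = 1.25 × 258.106993 = 322.633742
V = π·4² × L = 50.265482 × 322.633742 = 16217.340680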